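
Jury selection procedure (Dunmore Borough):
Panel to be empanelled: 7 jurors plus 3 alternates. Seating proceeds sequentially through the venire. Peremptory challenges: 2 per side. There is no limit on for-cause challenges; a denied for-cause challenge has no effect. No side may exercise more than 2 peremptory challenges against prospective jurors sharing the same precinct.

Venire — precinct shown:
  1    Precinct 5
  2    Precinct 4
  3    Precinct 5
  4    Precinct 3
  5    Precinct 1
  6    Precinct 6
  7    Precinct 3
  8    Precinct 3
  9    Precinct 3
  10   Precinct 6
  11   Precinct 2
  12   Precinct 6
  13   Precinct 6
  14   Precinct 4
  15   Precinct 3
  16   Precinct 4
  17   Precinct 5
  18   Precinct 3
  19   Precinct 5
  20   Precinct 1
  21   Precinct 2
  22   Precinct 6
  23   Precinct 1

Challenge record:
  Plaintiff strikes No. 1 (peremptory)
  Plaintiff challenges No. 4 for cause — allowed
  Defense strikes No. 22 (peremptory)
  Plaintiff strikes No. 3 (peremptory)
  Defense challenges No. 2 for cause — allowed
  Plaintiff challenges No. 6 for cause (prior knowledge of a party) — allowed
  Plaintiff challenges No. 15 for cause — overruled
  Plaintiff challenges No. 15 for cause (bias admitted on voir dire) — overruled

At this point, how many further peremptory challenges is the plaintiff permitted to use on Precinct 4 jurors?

0

Plaintiff peremptories so far: #1, #3 — 2 of 2 used, 0 left overall.
Against Precinct 4: none yet — per-precinct cap 2 leaves 2.
Binding limit: min(0, 2) = 0.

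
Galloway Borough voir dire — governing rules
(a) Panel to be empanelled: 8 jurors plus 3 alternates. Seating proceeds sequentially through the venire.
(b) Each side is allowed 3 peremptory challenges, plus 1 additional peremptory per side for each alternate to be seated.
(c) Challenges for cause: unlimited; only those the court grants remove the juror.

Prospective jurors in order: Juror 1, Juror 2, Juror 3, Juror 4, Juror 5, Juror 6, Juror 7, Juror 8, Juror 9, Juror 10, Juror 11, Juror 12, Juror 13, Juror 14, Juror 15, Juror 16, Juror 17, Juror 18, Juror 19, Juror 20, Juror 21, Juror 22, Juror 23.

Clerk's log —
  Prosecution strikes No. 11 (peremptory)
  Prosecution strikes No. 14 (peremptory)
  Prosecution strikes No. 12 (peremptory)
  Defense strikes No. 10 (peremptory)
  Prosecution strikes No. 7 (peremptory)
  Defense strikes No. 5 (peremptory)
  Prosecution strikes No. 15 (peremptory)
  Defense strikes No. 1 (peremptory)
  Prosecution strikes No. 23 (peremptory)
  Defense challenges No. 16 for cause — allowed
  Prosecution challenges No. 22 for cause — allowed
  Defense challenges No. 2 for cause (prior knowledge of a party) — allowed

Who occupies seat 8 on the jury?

18

Removed: #1, #2, #5, #7, #10, #11, #12, #14, #15, #16, #22, #23.
Filling seats in venire order through position 8: #3, #4, #6, #8, #9, #13, #17, #18.
So seat 8 is #18.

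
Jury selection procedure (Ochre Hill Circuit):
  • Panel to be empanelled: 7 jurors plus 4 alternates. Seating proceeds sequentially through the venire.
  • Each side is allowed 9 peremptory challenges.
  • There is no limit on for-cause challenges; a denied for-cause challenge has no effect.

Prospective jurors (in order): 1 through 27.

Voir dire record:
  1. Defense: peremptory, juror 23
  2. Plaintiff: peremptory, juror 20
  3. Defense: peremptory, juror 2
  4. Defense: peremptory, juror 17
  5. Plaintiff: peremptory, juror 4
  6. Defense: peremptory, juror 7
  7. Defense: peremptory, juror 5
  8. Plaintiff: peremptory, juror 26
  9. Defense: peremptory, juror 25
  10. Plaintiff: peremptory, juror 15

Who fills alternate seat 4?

Removed: #2, #4, #5, #7, #15, #17, #20, #23, #25, #26.
Seating in order: seats 1–7 → #1, #3, #6, #8, #9, #10, #11; alternates → #12, #13, #14, #16.
So alternate 4 is #16.

16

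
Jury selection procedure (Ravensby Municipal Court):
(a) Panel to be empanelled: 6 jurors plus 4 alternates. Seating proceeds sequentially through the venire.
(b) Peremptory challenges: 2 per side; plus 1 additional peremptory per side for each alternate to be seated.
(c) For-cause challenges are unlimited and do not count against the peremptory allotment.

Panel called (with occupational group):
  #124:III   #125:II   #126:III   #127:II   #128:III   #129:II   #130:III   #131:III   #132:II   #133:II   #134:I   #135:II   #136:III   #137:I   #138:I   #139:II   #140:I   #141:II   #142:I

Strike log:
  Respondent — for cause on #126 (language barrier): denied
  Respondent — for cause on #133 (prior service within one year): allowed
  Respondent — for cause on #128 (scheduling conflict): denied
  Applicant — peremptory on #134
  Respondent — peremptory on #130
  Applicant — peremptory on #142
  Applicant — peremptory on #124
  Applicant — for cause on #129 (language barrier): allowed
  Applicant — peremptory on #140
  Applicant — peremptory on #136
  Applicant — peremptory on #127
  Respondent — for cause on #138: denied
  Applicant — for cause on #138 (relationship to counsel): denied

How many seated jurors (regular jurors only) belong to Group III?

Removed: #124, #127, #129, #130, #133, #134, #136, #140, #142.
Seated jurors 1–6: #125, #126, #128, #131, #132, #135 (alternates #137, #138, #139, #141 not counted).
Of those, in Group III: #126, #128, #131 → 3.

3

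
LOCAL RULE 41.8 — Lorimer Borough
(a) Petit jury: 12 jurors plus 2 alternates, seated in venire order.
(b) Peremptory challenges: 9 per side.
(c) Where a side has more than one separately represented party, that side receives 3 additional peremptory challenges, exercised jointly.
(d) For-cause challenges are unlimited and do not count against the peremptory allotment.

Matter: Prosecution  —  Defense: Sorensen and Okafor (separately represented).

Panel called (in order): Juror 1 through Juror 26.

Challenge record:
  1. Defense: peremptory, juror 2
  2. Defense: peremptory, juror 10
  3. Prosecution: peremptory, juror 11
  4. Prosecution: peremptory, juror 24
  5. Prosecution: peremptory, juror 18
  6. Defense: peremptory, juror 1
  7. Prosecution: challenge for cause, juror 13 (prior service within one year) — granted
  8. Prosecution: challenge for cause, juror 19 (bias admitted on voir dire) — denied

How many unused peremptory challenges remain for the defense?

Defense allotment: 9 base + 3 multi-party = 12.
Defense peremptories used: #2, #10, #1 — 3.
Remaining: 12 − 3 = 9.

9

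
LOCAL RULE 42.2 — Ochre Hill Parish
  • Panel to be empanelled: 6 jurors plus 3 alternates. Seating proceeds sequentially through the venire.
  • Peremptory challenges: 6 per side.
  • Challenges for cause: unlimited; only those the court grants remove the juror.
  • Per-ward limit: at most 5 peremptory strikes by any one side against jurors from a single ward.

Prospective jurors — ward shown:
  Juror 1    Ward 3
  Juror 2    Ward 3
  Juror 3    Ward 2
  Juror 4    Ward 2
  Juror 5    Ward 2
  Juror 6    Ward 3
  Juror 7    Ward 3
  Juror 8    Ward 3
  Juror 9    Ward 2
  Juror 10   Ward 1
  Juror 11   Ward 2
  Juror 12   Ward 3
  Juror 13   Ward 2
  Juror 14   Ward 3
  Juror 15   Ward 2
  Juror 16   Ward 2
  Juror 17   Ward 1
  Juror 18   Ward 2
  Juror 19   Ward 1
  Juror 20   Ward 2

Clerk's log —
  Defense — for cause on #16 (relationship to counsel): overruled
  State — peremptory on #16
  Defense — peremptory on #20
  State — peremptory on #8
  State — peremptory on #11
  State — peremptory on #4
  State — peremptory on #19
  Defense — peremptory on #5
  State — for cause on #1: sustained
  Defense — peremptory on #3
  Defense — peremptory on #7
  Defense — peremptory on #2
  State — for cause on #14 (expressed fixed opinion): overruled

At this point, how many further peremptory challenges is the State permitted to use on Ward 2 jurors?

State peremptories so far: #16, #8, #11, #4, #19 — 5 of 6 used, 1 left overall.
Against Ward 2: #16, #11, #4 — 3 used; per-ward cap 5 leaves 2.
Binding limit: min(1, 2) = 1.

1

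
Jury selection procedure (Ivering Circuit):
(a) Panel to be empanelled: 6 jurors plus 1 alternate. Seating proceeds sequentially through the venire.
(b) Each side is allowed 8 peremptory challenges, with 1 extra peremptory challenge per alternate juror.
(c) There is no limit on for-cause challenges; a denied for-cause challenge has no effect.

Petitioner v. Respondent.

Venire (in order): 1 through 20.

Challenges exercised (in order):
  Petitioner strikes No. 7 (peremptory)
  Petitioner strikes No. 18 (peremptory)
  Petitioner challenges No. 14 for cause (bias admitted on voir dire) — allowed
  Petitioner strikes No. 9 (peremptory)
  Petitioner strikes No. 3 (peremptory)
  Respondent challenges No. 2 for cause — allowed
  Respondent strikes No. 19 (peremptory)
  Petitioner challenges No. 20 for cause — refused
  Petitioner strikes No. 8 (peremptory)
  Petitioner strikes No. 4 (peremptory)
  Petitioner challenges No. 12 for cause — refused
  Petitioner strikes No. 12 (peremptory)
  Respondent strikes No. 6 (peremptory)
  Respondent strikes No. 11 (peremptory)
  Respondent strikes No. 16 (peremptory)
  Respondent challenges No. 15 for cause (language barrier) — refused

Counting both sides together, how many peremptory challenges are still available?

Petitioner allotment: 8 base + 1 × 1 alternate = 9. Respondent allotment: 8 base + 1 × 1 alternate = 9.
Petitioner peremptories used: #7, #18, #9, #3, #8, #4, #12 — 7 (for-cause on #14, #20, #12 don't count).
Respondent peremptories used: #19, #6, #11, #16 — 4 (for-cause on #2, #15 don't count).
Remaining: (9 − 7) + (9 − 4) = 7.

7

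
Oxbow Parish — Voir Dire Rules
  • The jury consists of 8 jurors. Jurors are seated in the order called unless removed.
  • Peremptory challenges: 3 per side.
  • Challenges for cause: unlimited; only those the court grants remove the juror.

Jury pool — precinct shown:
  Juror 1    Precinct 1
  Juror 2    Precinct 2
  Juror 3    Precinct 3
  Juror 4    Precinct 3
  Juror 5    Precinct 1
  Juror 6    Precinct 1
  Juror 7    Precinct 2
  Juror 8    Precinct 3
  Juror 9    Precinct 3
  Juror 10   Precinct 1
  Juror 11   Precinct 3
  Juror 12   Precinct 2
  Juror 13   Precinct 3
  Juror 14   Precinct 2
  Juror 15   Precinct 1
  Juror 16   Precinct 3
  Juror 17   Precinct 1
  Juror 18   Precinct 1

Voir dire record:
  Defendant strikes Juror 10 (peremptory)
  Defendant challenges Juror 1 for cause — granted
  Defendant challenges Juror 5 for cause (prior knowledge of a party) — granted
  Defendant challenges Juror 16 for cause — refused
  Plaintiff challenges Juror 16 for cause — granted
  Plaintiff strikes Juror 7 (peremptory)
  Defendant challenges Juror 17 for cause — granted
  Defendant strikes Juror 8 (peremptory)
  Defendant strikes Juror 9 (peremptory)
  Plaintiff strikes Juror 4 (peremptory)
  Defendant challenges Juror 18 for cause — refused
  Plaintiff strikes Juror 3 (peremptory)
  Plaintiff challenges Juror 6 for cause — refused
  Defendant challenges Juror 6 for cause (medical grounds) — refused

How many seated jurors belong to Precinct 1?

Removed: #1, #3, #4, #5, #7, #8, #9, #10, #16, #17.
Seated jurors 1–8: #2, #6, #11, #12, #13, #14, #15, #18.
Of those, in Precinct 1: #6, #15, #18 → 3.

3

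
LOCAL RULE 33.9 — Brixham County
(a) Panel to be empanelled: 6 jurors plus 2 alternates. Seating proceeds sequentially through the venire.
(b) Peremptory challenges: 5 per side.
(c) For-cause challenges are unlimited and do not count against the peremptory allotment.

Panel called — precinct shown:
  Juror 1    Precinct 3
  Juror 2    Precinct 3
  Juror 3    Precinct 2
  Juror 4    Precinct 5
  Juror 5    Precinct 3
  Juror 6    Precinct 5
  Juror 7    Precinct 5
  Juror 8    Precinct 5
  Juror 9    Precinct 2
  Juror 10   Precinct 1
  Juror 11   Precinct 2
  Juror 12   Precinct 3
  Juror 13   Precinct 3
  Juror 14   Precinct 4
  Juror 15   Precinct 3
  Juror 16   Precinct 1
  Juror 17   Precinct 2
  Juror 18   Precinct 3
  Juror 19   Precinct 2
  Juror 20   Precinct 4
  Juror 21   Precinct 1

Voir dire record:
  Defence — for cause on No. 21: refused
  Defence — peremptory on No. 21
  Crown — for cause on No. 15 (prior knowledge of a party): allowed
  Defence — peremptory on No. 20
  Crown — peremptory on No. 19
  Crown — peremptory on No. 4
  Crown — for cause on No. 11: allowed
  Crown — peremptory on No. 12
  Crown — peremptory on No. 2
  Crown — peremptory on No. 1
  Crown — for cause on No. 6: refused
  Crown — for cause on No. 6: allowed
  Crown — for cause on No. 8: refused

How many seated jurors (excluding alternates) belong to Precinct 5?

2

Removed: #1, #2, #4, #6, #11, #12, #15, #19, #20, #21.
Seated jurors 1–6: #3, #5, #7, #8, #9, #10 (alternates #13, #14 not counted).
Of those, in Precinct 5: #7, #8 → 2.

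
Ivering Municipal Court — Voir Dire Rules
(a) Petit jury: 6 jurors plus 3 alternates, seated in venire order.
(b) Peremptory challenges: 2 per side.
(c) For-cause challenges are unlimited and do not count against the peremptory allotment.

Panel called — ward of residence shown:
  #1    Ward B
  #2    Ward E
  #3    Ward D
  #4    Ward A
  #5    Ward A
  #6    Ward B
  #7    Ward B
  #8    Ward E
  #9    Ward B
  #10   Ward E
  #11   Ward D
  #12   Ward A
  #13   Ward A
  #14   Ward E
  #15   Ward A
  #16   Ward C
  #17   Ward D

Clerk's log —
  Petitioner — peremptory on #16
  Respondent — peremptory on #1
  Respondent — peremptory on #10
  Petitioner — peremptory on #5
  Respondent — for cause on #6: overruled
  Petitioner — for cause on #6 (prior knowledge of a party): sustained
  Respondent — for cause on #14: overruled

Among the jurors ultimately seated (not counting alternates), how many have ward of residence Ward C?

0

Removed: #1, #5, #6, #10, #16.
Seated jurors 1–6: #2, #3, #4, #7, #8, #9 (alternates #11, #12, #13 not counted).
None of those are in Ward C → 0.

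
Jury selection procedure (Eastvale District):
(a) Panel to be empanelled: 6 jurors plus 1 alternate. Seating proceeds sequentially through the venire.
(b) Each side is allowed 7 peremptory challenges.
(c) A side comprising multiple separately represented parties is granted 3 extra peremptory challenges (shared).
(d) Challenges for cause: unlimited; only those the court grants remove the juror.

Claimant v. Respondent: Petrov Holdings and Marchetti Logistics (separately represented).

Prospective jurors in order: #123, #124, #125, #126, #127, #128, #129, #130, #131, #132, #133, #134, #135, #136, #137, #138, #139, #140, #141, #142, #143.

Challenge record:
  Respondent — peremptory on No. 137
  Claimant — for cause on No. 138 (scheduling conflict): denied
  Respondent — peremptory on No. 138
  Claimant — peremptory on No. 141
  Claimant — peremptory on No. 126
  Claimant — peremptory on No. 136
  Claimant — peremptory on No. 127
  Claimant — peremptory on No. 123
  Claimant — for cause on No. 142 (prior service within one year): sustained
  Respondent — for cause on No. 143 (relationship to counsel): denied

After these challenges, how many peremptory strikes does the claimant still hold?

2

Claimant allotment: 7.
Claimant peremptories used: #141, #126, #136, #127, #123 — 5 (for-cause on #138, #142 don't count).
Remaining: 7 − 5 = 2.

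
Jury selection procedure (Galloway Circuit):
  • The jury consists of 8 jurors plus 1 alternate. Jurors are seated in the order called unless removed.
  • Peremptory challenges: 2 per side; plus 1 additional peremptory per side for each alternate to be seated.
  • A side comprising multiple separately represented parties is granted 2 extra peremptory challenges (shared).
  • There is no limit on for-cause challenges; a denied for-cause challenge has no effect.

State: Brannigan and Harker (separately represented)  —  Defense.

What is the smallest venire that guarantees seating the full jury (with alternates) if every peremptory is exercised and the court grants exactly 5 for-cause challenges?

Seats to fill: 8 + 1 alternates = 9.
Peremptories — State: 2 + 1×1 + 2 = 5; Defense: 2 + 1×1 = 3; total 8.
For-cause removals: 5.
Minimum venire: 9 + 8 + 5 = 22.

22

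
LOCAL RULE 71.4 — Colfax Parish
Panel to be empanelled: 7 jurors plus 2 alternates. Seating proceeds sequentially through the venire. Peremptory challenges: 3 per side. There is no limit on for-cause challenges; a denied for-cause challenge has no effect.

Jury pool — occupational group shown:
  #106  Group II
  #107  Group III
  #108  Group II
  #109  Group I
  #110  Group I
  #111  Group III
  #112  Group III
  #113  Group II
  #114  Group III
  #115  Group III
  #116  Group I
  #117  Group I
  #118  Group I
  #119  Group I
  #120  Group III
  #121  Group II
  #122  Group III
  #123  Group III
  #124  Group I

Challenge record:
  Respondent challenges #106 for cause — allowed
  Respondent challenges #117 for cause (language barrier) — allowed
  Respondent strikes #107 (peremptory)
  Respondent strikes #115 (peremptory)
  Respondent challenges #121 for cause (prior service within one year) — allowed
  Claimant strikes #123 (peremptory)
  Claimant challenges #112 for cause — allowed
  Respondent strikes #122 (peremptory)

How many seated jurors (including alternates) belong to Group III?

Removed: #106, #107, #112, #115, #117, #121, #122, #123.
Seated (9 incl. alternates): #108, #109, #110, #111, #113, #114, #116, #118, #119.
Of those, in Group III: #111, #114 → 2.

2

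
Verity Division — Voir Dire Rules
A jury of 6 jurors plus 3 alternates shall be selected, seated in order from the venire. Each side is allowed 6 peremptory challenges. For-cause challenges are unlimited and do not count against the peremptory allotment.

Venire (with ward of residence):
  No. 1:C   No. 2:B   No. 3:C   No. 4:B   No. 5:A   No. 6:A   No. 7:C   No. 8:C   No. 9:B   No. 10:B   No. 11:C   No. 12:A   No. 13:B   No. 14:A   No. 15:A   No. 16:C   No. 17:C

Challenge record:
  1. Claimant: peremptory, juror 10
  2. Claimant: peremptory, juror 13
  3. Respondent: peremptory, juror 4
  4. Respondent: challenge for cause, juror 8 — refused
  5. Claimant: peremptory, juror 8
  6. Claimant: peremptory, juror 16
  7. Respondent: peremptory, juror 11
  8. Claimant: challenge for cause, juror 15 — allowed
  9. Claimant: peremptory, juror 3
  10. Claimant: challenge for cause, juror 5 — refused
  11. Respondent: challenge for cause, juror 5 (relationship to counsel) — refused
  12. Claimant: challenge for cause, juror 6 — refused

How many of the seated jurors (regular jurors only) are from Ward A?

Removed: #3, #4, #8, #10, #11, #13, #15, #16.
Seated jurors 1–6: #1, #2, #5, #6, #7, #9 (alternates #12, #14, #17 not counted).
Of those, in Ward A: #5, #6 → 2.

2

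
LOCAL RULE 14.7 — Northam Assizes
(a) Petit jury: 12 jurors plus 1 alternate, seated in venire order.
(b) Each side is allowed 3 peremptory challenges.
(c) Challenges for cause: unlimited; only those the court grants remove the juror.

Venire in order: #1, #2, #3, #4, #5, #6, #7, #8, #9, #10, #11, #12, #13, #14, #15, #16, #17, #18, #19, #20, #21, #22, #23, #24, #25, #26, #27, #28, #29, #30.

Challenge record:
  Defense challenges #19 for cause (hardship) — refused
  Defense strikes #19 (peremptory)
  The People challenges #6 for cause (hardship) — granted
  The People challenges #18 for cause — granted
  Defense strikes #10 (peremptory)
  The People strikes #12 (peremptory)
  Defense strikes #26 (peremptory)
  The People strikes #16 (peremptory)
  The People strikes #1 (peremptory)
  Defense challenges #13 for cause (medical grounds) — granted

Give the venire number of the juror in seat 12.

20

Removed: #1, #6, #10, #12, #13, #16, #18, #19, #26.
Seating in order: seats 1–12 → #2, #3, #4, #5, #7, #8, #9, #11, #14, #15, #17, #20; alternates → #21.
So seat 12 is #20.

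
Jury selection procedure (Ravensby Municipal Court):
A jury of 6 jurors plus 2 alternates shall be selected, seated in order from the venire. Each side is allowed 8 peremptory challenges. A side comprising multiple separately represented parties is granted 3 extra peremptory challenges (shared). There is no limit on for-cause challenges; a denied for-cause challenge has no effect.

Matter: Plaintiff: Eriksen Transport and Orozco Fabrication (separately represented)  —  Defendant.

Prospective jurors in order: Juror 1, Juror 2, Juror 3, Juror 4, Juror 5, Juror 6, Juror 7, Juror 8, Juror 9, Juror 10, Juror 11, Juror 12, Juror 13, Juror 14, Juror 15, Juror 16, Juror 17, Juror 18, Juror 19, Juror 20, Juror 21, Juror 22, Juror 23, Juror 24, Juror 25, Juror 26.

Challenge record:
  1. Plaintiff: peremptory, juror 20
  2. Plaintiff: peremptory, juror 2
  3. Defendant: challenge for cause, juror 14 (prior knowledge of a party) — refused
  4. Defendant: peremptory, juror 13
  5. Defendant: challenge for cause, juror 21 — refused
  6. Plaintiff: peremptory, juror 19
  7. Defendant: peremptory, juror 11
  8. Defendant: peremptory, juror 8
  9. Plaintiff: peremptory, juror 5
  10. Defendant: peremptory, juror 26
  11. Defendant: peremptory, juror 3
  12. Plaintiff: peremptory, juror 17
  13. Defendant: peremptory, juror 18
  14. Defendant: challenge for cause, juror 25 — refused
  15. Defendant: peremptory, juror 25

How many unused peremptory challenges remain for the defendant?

Defendant allotment: 8.
Defendant peremptories used: #13, #11, #8, #26, #3, #18, #25 — 7 (for-cause on #14, #21, #25 don't count).
Remaining: 8 − 7 = 1.

1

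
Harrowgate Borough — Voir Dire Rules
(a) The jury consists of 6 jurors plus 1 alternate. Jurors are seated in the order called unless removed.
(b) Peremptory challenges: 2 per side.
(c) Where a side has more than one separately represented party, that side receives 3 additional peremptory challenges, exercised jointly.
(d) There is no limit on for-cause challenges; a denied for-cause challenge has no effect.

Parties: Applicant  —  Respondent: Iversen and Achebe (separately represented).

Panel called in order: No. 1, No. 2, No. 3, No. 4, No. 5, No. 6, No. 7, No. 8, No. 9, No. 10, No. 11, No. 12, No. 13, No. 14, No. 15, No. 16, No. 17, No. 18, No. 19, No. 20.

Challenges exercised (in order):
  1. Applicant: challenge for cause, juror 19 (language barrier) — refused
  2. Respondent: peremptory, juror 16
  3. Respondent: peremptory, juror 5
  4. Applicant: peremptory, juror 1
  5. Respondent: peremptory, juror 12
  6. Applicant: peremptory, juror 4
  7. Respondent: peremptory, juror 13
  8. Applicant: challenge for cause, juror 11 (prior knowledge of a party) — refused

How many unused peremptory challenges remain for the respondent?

Respondent allotment: 2 base + 3 multi-party = 5.
Respondent peremptories used: #16, #5, #12, #13 — 4.
Remaining: 5 − 4 = 1.

1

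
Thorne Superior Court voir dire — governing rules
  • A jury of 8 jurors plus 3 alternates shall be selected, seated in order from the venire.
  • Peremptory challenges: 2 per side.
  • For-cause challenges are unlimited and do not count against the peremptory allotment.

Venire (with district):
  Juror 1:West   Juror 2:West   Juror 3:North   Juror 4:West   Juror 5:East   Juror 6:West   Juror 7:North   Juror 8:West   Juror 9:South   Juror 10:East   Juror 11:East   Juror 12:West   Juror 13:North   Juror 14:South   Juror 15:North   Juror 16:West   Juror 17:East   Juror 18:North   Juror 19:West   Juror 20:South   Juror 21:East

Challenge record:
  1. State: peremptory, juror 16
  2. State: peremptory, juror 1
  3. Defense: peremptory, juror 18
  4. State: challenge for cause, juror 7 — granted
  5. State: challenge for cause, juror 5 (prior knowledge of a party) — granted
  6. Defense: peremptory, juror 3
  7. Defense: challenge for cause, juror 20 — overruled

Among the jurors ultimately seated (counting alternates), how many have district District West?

5

Removed: #1, #3, #5, #7, #16, #18.
Seated (11 incl. alternates): #2, #4, #6, #8, #9, #10, #11, #12, #13, #14, #15.
Of those, in District West: #2, #4, #6, #8, #12 → 5.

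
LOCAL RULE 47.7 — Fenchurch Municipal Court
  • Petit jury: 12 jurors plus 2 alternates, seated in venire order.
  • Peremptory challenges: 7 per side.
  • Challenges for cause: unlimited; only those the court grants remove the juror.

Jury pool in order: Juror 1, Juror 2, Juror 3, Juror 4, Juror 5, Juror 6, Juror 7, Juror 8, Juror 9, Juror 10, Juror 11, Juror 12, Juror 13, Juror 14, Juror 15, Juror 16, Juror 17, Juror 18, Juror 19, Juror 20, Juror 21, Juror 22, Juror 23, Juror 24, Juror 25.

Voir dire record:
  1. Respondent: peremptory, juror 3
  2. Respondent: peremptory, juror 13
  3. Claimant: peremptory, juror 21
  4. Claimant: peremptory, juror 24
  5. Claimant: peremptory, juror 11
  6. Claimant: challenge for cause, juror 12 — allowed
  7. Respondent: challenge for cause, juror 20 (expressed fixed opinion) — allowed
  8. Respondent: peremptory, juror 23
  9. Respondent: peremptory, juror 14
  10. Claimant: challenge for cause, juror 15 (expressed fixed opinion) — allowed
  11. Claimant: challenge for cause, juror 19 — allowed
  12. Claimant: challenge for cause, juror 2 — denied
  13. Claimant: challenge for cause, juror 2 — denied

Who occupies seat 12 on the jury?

18

Removed: #3, #11, #12, #13, #14, #15, #19, #20, #21, #23, #24. (#2 stays — for-cause denied.)
Seating in order: seats 1–12 → #1, #2, #4, #5, #6, #7, #8, #9, #10, #16, #17, #18; alternates → #22, #25.
So seat 12 is #18.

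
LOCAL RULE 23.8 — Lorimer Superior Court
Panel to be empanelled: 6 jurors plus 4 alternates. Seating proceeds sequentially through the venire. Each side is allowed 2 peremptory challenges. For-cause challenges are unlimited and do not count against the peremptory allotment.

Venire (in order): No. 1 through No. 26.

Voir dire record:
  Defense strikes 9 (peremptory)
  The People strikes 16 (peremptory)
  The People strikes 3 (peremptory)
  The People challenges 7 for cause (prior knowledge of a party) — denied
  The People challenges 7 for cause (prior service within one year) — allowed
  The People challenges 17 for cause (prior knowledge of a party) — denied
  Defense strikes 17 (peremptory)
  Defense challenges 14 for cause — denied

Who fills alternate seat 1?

10

Removed: #3, #7, #9, #16, #17. (#14 stays — for-cause denied.)
Seating in order: seats 1–6 → #1, #2, #4, #5, #6, #8; alternates → #10, #11, #12, #13.
So alternate 1 is #10.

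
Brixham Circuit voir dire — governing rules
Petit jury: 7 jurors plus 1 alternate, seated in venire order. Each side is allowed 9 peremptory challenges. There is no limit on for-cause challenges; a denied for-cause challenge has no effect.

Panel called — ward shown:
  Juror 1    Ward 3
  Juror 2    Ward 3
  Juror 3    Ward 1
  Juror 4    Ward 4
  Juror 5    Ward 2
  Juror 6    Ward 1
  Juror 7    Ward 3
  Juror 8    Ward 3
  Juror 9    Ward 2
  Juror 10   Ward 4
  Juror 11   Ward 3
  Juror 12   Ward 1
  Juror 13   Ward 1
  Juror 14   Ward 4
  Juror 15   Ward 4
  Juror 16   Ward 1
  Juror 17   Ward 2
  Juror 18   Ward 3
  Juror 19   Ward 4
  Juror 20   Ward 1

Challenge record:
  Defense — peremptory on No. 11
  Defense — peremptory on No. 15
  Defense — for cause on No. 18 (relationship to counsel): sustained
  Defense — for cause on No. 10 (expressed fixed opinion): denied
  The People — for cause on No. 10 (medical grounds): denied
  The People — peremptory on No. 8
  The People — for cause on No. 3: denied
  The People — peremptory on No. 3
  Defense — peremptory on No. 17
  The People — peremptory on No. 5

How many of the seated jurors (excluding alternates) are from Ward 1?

Removed: #3, #5, #8, #11, #15, #17, #18.
Seated jurors 1–7: #1, #2, #4, #6, #7, #9, #10 (alternates #12 not counted).
Of those, in Ward 1: #6 → 1.

1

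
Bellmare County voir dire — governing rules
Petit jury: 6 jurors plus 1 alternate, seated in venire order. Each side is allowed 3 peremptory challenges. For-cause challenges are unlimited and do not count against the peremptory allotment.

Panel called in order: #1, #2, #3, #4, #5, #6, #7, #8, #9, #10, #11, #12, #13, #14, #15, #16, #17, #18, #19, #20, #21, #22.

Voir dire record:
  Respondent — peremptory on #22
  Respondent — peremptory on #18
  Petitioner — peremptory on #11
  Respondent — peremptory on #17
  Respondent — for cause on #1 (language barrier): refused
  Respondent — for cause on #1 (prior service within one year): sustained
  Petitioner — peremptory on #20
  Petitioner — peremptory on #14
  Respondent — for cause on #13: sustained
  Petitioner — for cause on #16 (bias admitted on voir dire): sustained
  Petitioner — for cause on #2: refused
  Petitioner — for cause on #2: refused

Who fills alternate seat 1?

Removed: #1, #11, #13, #14, #16, #17, #18, #20, #22. (#2 stays — for-cause denied.)
Seating in order: seats 1–6 → #2, #3, #4, #5, #6, #7; alternates → #8.
So alternate 1 is #8.

8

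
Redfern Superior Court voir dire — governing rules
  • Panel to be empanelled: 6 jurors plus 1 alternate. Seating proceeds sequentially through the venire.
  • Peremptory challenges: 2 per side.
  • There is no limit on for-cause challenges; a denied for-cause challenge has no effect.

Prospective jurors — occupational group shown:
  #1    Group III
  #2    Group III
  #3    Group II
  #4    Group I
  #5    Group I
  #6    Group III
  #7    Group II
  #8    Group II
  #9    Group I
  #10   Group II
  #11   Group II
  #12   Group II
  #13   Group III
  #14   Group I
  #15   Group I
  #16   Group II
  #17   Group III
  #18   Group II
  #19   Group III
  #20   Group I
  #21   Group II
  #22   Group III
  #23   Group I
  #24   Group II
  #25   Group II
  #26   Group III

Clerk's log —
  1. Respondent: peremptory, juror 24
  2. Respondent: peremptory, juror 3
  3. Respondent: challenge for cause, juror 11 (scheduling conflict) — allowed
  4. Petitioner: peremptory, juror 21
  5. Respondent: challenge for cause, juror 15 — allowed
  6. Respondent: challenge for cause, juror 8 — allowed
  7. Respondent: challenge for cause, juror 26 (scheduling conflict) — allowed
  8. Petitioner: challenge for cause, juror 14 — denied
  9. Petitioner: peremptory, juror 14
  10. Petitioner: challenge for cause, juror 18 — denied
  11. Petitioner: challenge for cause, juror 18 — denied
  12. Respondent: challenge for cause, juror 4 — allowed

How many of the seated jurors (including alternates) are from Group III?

3

Removed: #3, #4, #8, #11, #14, #15, #21, #24, #26.
Seated (7 incl. alternates): #1, #2, #5, #6, #7, #9, #10.
Of those, in Group III: #1, #2, #6 → 3.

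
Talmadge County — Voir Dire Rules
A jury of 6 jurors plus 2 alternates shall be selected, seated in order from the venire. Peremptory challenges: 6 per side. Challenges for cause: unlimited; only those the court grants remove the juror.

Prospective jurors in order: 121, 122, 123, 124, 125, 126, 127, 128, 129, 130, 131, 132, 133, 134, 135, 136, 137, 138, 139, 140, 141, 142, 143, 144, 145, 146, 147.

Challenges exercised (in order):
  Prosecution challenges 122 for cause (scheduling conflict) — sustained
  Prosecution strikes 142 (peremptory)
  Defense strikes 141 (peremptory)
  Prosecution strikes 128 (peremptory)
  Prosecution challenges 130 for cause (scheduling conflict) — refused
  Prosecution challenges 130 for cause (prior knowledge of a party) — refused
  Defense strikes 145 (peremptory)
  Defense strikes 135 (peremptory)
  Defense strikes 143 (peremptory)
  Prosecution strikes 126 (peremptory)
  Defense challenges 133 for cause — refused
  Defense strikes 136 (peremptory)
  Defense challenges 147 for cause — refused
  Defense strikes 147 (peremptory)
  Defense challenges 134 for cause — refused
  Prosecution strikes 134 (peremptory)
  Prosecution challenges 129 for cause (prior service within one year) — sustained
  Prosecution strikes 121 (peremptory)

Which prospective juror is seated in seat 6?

Removed: #121, #122, #126, #128, #129, #134, #135, #136, #141, #142, #143, #145, #147. (#130, #133 stay — for-cause denied.)
Seating in order: seats 1–6 → #123, #124, #125, #127, #130, #131; alternates → #132, #133.
So seat 6 is #131.

131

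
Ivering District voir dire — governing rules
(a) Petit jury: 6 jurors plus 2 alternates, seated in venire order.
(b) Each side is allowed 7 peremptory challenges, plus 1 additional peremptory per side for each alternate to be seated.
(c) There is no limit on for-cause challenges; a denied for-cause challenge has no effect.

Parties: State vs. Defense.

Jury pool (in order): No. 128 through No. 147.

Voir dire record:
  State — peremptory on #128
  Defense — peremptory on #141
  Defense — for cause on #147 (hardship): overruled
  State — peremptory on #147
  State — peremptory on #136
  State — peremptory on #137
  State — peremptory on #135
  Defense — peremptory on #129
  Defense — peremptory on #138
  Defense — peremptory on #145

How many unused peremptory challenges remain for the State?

State allotment: 7 base + 1 × 2 alternates = 9.
State peremptories used: #128, #147, #136, #137, #135 — 5.
Remaining: 9 − 5 = 4.

4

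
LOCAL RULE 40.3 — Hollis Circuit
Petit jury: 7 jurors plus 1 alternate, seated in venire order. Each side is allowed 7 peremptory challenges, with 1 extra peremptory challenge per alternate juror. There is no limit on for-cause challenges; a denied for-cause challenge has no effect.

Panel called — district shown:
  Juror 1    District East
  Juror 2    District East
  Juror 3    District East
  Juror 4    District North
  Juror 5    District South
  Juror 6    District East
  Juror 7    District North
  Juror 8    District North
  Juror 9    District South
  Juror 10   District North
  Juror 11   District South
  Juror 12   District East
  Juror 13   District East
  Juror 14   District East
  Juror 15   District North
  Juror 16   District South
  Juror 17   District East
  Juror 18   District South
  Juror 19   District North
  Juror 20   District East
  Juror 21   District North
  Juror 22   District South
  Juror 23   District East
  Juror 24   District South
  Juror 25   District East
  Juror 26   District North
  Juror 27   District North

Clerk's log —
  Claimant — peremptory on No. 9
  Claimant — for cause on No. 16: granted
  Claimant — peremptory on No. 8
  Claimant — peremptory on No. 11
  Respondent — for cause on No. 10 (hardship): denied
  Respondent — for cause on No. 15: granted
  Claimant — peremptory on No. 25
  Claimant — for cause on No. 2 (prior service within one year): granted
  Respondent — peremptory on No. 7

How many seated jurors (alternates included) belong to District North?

2

Removed: #2, #7, #8, #9, #11, #15, #16, #25.
Seated (8 incl. alternates): #1, #3, #4, #5, #6, #10, #12, #13.
Of those, in District North: #4, #10 → 2.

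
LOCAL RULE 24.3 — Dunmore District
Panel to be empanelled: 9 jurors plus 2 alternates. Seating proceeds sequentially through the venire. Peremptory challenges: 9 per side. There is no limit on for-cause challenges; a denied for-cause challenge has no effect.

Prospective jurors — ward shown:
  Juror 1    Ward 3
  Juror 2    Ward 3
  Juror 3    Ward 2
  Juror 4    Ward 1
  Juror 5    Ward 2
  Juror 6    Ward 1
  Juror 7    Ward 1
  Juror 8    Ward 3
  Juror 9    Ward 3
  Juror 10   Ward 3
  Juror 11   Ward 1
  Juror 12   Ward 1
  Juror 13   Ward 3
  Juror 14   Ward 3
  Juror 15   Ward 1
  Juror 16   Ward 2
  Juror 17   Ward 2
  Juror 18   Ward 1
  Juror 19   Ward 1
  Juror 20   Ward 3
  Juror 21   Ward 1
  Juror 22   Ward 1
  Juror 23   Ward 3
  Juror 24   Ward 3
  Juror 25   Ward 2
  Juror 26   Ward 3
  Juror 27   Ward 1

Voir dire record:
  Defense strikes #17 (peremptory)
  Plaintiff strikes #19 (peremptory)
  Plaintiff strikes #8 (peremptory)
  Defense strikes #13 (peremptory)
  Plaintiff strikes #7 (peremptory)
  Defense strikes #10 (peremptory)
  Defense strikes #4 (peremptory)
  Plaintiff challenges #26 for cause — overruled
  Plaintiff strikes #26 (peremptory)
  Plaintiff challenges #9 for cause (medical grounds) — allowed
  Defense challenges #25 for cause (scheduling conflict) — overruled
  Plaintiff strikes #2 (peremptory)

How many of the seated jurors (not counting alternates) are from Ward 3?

Removed: #2, #4, #7, #8, #9, #10, #13, #17, #19, #26.
Seated jurors 1–9: #1, #3, #5, #6, #11, #12, #14, #15, #16 (alternates #18, #20 not counted).
Of those, in Ward 3: #1, #14 → 2.

2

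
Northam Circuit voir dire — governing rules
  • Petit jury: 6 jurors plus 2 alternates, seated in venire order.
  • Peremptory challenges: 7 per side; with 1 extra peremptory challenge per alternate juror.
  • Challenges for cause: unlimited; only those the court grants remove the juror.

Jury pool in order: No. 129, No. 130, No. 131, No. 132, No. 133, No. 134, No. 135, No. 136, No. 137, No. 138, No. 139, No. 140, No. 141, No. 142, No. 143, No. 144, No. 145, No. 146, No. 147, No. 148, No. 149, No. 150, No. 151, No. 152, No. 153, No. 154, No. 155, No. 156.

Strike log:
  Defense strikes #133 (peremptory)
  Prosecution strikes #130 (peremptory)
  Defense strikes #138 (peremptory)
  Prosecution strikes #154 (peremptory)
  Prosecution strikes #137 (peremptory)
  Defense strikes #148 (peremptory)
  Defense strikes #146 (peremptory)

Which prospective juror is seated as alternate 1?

Removed: #130, #133, #137, #138, #146, #148, #154.
Seating in order: seats 1–6 → #129, #131, #132, #134, #135, #136; alternates → #139, #140.
So alternate 1 is #139.

139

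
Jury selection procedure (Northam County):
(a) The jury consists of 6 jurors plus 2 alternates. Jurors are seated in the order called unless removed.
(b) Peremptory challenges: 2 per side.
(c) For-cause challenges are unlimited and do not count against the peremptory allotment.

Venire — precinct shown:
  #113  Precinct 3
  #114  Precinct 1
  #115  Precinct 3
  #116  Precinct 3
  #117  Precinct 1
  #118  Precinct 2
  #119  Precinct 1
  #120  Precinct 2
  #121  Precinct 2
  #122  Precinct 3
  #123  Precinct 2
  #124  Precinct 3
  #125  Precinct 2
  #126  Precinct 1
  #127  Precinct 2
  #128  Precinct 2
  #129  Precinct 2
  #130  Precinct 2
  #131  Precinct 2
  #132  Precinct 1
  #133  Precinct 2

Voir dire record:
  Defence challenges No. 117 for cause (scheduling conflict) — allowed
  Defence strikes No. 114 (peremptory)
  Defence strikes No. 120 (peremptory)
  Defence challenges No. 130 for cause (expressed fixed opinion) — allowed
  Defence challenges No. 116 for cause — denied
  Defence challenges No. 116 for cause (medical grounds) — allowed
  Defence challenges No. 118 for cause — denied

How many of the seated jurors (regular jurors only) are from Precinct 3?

Removed: #114, #116, #117, #120, #130.
Seated jurors 1–6: #113, #115, #118, #119, #121, #122 (alternates #123, #124 not counted).
Of those, in Precinct 3: #113, #115, #122 → 3.

3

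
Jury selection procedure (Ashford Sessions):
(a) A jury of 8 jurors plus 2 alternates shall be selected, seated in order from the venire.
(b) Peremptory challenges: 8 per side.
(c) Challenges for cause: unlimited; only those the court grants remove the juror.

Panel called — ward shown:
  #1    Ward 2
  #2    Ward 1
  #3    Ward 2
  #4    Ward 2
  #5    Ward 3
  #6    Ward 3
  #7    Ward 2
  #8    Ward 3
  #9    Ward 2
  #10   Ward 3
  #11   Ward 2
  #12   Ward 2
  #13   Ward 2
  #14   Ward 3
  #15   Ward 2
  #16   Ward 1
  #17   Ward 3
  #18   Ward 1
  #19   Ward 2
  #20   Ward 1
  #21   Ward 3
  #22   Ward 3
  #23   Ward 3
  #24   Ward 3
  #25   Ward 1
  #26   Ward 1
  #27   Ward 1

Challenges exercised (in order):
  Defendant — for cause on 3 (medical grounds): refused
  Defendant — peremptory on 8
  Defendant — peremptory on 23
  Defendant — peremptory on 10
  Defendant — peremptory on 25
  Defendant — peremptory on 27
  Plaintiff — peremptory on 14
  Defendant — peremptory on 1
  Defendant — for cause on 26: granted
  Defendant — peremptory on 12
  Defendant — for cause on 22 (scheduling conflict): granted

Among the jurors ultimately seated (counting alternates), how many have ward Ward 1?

Removed: #1, #8, #10, #12, #14, #22, #23, #25, #26, #27.
Seated (10 incl. alternates): #2, #3, #4, #5, #6, #7, #9, #11, #13, #15.
Of those, in Ward 1: #2 → 1.

1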